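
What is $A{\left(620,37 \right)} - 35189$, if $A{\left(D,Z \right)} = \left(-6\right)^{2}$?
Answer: $-35153$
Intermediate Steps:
$A{\left(D,Z \right)} = 36$
$A{\left(620,37 \right)} - 35189 = 36 - 35189 = -35153$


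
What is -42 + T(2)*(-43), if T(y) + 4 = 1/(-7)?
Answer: 953/7 ≈ 136.14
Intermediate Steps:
T(y) = -29/7 (T(y) = -4 + 1/(-7) = -4 - 1/7 = -29/7)
-42 + T(2)*(-43) = -42 - 29/7*(-43) = -42 + 1247/7 = 953/7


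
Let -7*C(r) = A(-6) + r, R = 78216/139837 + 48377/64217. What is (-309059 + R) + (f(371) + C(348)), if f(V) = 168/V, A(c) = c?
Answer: -1029801653220941572/3331547585359 ≈ -3.0911e+5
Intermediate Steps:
R = 11787691421/8979912629 (R = 78216*(1/139837) + 48377*(1/64217) = 78216/139837 + 48377/64217 = 11787691421/8979912629 ≈ 1.3127)
C(r) = 6/7 - r/7 (C(r) = -(-6 + r)/7 = 6/7 - r/7)
(-309059 + R) + (f(371) + C(348)) = (-309059 + 11787691421/8979912629) + (168/371 + (6/7 - ⅐*348)) = -2775311029514690/8979912629 + (168*(1/371) + (6/7 - 348/7)) = -2775311029514690/8979912629 + (24/53 - 342/7) = -2775311029514690/8979912629 - 17958/371 = -1029801653220941572/3331547585359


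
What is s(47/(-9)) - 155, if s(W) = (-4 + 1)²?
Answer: -146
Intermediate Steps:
s(W) = 9 (s(W) = (-3)² = 9)
s(47/(-9)) - 155 = 9 - 155 = -146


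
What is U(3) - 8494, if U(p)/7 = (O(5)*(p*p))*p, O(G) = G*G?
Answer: -3769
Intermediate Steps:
O(G) = G²
U(p) = 175*p³ (U(p) = 7*((5²*(p*p))*p) = 7*((25*p²)*p) = 7*(25*p³) = 175*p³)
U(3) - 8494 = 175*3³ - 8494 = 175*27 - 8494 = 4725 - 8494 = -3769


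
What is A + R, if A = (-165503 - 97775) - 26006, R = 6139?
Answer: -283145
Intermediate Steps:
A = -289284 (A = -263278 - 26006 = -289284)
A + R = -289284 + 6139 = -283145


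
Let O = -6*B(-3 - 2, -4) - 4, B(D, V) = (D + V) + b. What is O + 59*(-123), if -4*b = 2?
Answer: -7204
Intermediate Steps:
b = -1/2 (b = -1/4*2 = -1/2 ≈ -0.50000)
B(D, V) = -1/2 + D + V (B(D, V) = (D + V) - 1/2 = -1/2 + D + V)
O = 53 (O = -6*(-1/2 + (-3 - 2) - 4) - 4 = -6*(-1/2 - 5 - 4) - 4 = -6*(-19/2) - 4 = 57 - 4 = 53)
O + 59*(-123) = 53 + 59*(-123) = 53 - 7257 = -7204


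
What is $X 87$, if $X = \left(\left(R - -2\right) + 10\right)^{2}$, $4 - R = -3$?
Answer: $31407$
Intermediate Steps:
$R = 7$ ($R = 4 - -3 = 4 + 3 = 7$)
$X = 361$ ($X = \left(\left(7 - -2\right) + 10\right)^{2} = \left(\left(7 + 2\right) + 10\right)^{2} = \left(9 + 10\right)^{2} = 19^{2} = 361$)
$X 87 = 361 \cdot 87 = 31407$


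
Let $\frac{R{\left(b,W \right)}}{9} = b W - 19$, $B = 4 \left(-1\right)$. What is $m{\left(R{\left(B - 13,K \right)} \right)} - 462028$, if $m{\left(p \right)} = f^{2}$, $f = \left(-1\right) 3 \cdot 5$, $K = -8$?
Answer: $-461803$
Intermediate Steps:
$B = -4$
$f = -15$ ($f = \left(-3\right) 5 = -15$)
$R{\left(b,W \right)} = -171 + 9 W b$ ($R{\left(b,W \right)} = 9 \left(b W - 19\right) = 9 \left(W b - 19\right) = 9 \left(-19 + W b\right) = -171 + 9 W b$)
$m{\left(p \right)} = 225$ ($m{\left(p \right)} = \left(-15\right)^{2} = 225$)
$m{\left(R{\left(B - 13,K \right)} \right)} - 462028 = 225 - 462028 = -461803$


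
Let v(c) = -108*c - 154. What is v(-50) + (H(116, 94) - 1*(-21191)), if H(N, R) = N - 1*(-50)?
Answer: 26603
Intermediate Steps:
v(c) = -154 - 108*c
H(N, R) = 50 + N (H(N, R) = N + 50 = 50 + N)
v(-50) + (H(116, 94) - 1*(-21191)) = (-154 - 108*(-50)) + ((50 + 116) - 1*(-21191)) = (-154 + 5400) + (166 + 21191) = 5246 + 21357 = 26603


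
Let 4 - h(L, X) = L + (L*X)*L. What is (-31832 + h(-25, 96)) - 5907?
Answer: -97710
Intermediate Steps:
h(L, X) = 4 - L - X*L² (h(L, X) = 4 - (L + (L*X)*L) = 4 - (L + X*L²) = 4 + (-L - X*L²) = 4 - L - X*L²)
(-31832 + h(-25, 96)) - 5907 = (-31832 + (4 - 1*(-25) - 1*96*(-25)²)) - 5907 = (-31832 + (4 + 25 - 1*96*625)) - 5907 = (-31832 + (4 + 25 - 60000)) - 5907 = (-31832 - 59971) - 5907 = -91803 - 5907 = -97710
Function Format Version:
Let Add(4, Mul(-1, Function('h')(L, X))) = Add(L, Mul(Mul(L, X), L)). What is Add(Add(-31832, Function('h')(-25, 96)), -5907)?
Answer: -97710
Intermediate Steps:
Function('h')(L, X) = Add(4, Mul(-1, L), Mul(-1, X, Pow(L, 2))) (Function('h')(L, X) = Add(4, Mul(-1, Add(L, Mul(Mul(L, X), L)))) = Add(4, Mul(-1, Add(L, Mul(X, Pow(L, 2))))) = Add(4, Add(Mul(-1, L), Mul(-1, X, Pow(L, 2)))) = Add(4, Mul(-1, L), Mul(-1, X, Pow(L, 2))))
Add(Add(-31832, Function('h')(-25, 96)), -5907) = Add(Add(-31832, Add(4, Mul(-1, -25), Mul(-1, 96, Pow(-25, 2)))), -5907) = Add(Add(-31832, Add(4, 25, Mul(-1, 96, 625))), -5907) = Add(Add(-31832, Add(4, 25, -60000)), -5907) = Add(Add(-31832, -59971), -5907) = Add(-91803, -5907) = -97710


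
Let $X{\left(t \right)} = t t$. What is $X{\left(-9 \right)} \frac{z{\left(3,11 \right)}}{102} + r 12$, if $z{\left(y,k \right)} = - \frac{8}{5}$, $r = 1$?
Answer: $\frac{912}{85} \approx 10.729$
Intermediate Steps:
$z{\left(y,k \right)} = - \frac{8}{5}$ ($z{\left(y,k \right)} = \left(-8\right) \frac{1}{5} = - \frac{8}{5}$)
$X{\left(t \right)} = t^{2}$
$X{\left(-9 \right)} \frac{z{\left(3,11 \right)}}{102} + r 12 = \left(-9\right)^{2} \left(- \frac{8}{5 \cdot 102}\right) + 1 \cdot 12 = 81 \left(\left(- \frac{8}{5}\right) \frac{1}{102}\right) + 12 = 81 \left(- \frac{4}{255}\right) + 12 = - \frac{108}{85} + 12 = \frac{912}{85}$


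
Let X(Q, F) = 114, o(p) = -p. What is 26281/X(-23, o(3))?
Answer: 26281/114 ≈ 230.54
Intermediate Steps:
26281/X(-23, o(3)) = 26281/114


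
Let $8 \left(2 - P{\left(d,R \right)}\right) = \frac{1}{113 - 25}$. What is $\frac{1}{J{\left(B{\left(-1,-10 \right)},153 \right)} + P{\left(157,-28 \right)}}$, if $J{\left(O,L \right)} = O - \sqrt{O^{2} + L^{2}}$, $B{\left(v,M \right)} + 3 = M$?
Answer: $\frac{5452480}{11625649023} - \frac{495616 \sqrt{23578}}{11625649023} \approx -0.0060771$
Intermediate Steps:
$P{\left(d,R \right)} = \frac{1407}{704}$ ($P{\left(d,R \right)} = 2 - \frac{1}{8 \left(113 - 25\right)} = 2 - \frac{1}{8 \cdot 88} = 2 - \frac{1}{704} = \frac{1407}{704}$)
$B{\left(v,M \right)} = -3 + M$
$J{\left(O,L \right)} = O - \sqrt{L^{2} + O^{2}}$
$\frac{1}{J{\left(B{\left(-1,-10 \right)},153 \right)} + P{\left(157,-28 \right)}} = \frac{1}{\left(\left(-3 - 10\right) - \sqrt{153^{2} + \left(-3 - 10\right)^{2}}\right) + \frac{1407}{704}} = \frac{1}{\left(-13 - \sqrt{23409 + \left(-13\right)^{2}}\right) + \frac{1407}{704}} = \frac{1}{\left(-13 - \sqrt{23409 + 169}\right) + \frac{1407}{704}} = \frac{1}{\left(-13 - \sqrt{23578}\right) + \frac{1407}{704}} = \frac{1}{- \frac{7745}{704} - \sqrt{23578}}$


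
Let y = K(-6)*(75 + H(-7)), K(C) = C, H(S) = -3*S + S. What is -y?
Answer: 534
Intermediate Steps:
H(S) = -2*S
y = -534 (y = -6*(75 - 2*(-7)) = -6*(75 + 14) = -6*89 = -534)
-y = -1*(-534) = 534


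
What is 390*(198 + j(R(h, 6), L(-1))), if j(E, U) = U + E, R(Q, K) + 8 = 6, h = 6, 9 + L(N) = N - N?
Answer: 72930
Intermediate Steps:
L(N) = -9 (L(N) = -9 + (N - N) = -9 + 0 = -9)
R(Q, K) = -2 (R(Q, K) = -8 + 6 = -2)
j(E, U) = E + U
390*(198 + j(R(h, 6), L(-1))) = 390*(198 + (-2 - 9)) = 390*(198 - 11) = 390*187 = 72930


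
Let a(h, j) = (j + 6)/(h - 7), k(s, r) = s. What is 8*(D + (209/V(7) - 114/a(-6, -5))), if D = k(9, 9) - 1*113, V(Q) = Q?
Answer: 78840/7 ≈ 11263.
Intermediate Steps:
a(h, j) = (6 + j)/(-7 + h)
D = -104 (D = 9 - 1*113 = 9 - 113 = -104)
8*(D + (209/V(7) - 114/a(-6, -5))) = 8*(-104 + (209/7 - 114*(-7 - 6)/(6 - 5))) = 8*(-104 + (209*(1/7) - 114/(1/(-13)))) = 8*(-104 + (209/7 - 114/((-1/13*1)))) = 8*(-104 + (209/7 - 114/(-1/13))) = 8*(-104 + (209/7 - 114*(-13))) = 8*(-104 + (209/7 + 1482)) = 8*(-104 + 10583/7) = 8*(9855/7) = 78840/7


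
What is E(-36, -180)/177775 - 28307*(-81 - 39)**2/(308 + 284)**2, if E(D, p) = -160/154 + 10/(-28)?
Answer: -17436839662859/14991836860 ≈ -1163.1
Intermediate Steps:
E(D, p) = -215/154 (E(D, p) = -160*1/154 + 10*(-1/28) = -80/77 - 5/14 = -215/154)
E(-36, -180)/177775 - 28307*(-81 - 39)**2/(308 + 284)**2 = -215/154/177775 - 28307*(-81 - 39)**2/(308 + 284)**2 = -215/154*1/177775 - 28307/((592/(-120))**2) = -43/5475470 - 28307/((592*(-1/120))**2) = -43/5475470 - 28307/((-74/15)**2) = -43/5475470 - 28307/5476/225 = -43/5475470 - 28307*225/5476 = -43/5475470 - 6369075/5476 = -17436839662859/14991836860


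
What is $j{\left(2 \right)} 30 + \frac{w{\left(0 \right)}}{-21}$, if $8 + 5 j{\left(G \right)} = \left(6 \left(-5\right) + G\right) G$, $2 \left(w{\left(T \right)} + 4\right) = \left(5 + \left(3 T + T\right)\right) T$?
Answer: $- \frac{8060}{21} \approx -383.81$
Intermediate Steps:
$w{\left(T \right)} = -4 + \frac{T \left(5 + 4 T\right)}{2}$ ($w{\left(T \right)} = -4 + \frac{\left(5 + \left(3 T + T\right)\right) T}{2} = -4 + \frac{\left(5 + 4 T\right) T}{2} = -4 + \frac{T \left(5 + 4 T\right)}{2}$)
$j{\left(G \right)} = - \frac{8}{5} + \frac{G \left(-30 + G\right)}{5}$ ($j{\left(G \right)} = - \frac{8}{5} + \frac{\left(6 \left(-5\right) + G\right) G}{5} = - \frac{8}{5} + \frac{\left(-30 + G\right) G}{5} = - \frac{8}{5} + \frac{G \left(-30 + G\right)}{5}$)
$j{\left(2 \right)} 30 + \frac{w{\left(0 \right)}}{-21} = \left(- \frac{8}{5} - 12 + \frac{2^{2}}{5}\right) 30 + \frac{-4 + 2 \cdot 0^{2} + \frac{5}{2} \cdot 0}{-21} = \left(- \frac{8}{5} - 12 + \frac{1}{5} \cdot 4\right) 30 + \left(-4 + 2 \cdot 0 + 0\right) \left(- \frac{1}{21}\right) = \left(- \frac{8}{5} - 12 + \frac{4}{5}\right) 30 + \left(-4 + 0 + 0\right) \left(- \frac{1}{21}\right) = \left(- \frac{64}{5}\right) 30 - - \frac{4}{21} = -384 + \frac{4}{21} = - \frac{8060}{21}$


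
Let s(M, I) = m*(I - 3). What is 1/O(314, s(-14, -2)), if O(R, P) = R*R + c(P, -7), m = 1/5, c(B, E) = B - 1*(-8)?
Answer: 1/98603 ≈ 1.0142e-5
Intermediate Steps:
c(B, E) = 8 + B (c(B, E) = B + 8 = 8 + B)
m = ⅕ ≈ 0.20000
s(M, I) = -⅗ + I/5 (s(M, I) = (I - 3)/5 = (-3 + I)/5 = -⅗ + I/5)
O(R, P) = 8 + P + R² (O(R, P) = R*R + (8 + P) = R² + (8 + P) = 8 + P + R²)
1/O(314, s(-14, -2)) = 1/(8 + (-⅗ + (⅕)*(-2)) + 314²) = 1/(8 + (-⅗ - ⅖) + 98596) = 1/(8 - 1 + 98596) = 1/98603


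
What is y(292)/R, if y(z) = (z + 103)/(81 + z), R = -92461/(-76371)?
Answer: 30166545/34487953 ≈ 0.87470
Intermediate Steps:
R = 92461/76371 (R = -92461*(-1/76371) = 92461/76371 ≈ 1.2107)
y(z) = (103 + z)/(81 + z)
y(292)/R = ((103 + 292)/(81 + 292))/(92461/76371) = (395/373)*(76371/92461) = 30166545/34487953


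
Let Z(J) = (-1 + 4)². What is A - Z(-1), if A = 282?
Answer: 273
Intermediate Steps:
Z(J) = 9 (Z(J) = 3² = 9)
A - Z(-1) = 282 - 1*9 = 282 - 9 = 273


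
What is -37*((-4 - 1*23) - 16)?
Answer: 1591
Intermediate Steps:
-37*((-4 - 1*23) - 16) = -37*((-4 - 23) - 16) = -37*(-27 - 16) = -37*(-43) = 1591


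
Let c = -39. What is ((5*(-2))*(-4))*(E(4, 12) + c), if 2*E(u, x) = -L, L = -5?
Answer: -1460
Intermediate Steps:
E(u, x) = 5/2 (E(u, x) = (-1*(-5))/2 = (½)*5 = 5/2)
((5*(-2))*(-4))*(E(4, 12) + c) = ((5*(-2))*(-4))*(5/2 - 39) = -10*(-4)*(-73/2) = 40*(-73/2) = -1460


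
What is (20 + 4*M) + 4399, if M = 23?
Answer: 4511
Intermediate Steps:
(20 + 4*M) + 4399 = (20 + 4*23) + 4399 = (20 + 92) + 4399 = 112 + 4399 = 4511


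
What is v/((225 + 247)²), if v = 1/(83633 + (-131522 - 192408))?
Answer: -1/53534326848 ≈ -1.8680e-11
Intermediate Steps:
v = -1/240297 (v = 1/(83633 - 323930) = 1/(-240297) = -1/240297 ≈ -4.1615e-6)
v/((225 + 247)²) = -1/(240297*(225 + 247)²) = -1/(240297*(472²)) = -1/240297/222784 = -1/240297*1/222784 = -1/53534326848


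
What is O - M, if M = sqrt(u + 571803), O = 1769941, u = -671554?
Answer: 1769941 - I*sqrt(99751) ≈ 1.7699e+6 - 315.83*I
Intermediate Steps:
M = I*sqrt(99751) (M = sqrt(-671554 + 571803) = sqrt(-99751) = I*sqrt(99751) ≈ 315.83*I)
O - M = 1769941 - I*sqrt(99751)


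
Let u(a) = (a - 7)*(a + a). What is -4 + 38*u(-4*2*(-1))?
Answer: 604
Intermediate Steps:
u(a) = 2*a*(-7 + a) (u(a) = (-7 + a)*(2*a) = 2*a*(-7 + a))
-4 + 38*u(-4*2*(-1)) = -4 + 38*(2*(-4*2*(-1))*(-7 - 4*2*(-1))) = -4 + 38*(2*(-8*(-1))*(-7 - 8*(-1))) = -4 + 38*(2*8*(-7 + 8)) = -4 + 38*(2*8*1) = -4 + 38*16 = -4 + 608 = 604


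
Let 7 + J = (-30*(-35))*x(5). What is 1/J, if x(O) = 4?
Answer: 1/4193 ≈ 0.00023849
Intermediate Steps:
J = 4193 (J = -7 - 30*(-35)*4 = -7 + 1050*4 = -7 + 4200 = 4193)
1/J = 1/4193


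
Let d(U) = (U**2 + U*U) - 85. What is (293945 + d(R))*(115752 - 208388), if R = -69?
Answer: -28104094952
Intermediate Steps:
d(U) = -85 + 2*U**2 (d(U) = (U**2 + U**2) - 85 = 2*U**2 - 85 = -85 + 2*U**2)
(293945 + d(R))*(115752 - 208388) = (293945 + (-85 + 2*(-69)**2))*(115752 - 208388) = (293945 + (-85 + 2*4761))*(-92636) = (293945 + (-85 + 9522))*(-92636) = (293945 + 9437)*(-92636) = 303382*(-92636) = -28104094952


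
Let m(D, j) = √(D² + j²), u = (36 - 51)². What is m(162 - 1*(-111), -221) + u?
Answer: 225 + 13*√730 ≈ 576.24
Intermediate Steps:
u = 225 (u = (-15)² = 225)
m(162 - 1*(-111), -221) + u = √((162 - 1*(-111))² + (-221)²) + 225 = √((162 + 111)² + 48841) + 225 = √(273² + 48841) + 225 = √(74529 + 48841) + 225 = √123370 + 225 = 13*√730 + 225 = 225 + 13*√730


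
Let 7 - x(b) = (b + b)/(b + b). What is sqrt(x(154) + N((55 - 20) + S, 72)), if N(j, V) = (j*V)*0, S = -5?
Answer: sqrt(6) ≈ 2.4495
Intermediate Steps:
x(b) = 6 (x(b) = 7 - (b + b)/(b + b) = 7 - 2*b/(2*b) = 7 - 2*b*1/(2*b) = 7 - 1*1 = 7 - 1 = 6)
N(j, V) = 0 (N(j, V) = (V*j)*0 = 0)
sqrt(x(154) + N((55 - 20) + S, 72)) = sqrt(6 + 0) = sqrt(6)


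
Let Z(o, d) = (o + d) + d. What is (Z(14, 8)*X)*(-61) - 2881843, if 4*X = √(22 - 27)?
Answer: -2881843 - 915*I*√5/2 ≈ -2.8818e+6 - 1023.0*I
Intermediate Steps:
X = I*√5/4 (X = √(22 - 27)/4 = √(-5)/4 = (I*√5)/4 = I*√5/4 ≈ 0.55902*I)
Z(o, d) = o + 2*d (Z(o, d) = (d + o) + d = o + 2*d)
(Z(14, 8)*X)*(-61) - 2881843 = ((14 + 2*8)*(I*√5/4))*(-61) - 2881843 = ((14 + 16)*(I*√5/4))*(-61) - 2881843 = (30*(I*√5/4))*(-61) - 2881843 = (15*I*√5/2)*(-61) - 2881843 = -915*I*√5/2 - 2881843 = -2881843 - 915*I*√5/2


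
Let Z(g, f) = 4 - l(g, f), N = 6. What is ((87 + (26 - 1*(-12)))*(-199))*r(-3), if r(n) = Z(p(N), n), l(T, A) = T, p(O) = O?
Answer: 49750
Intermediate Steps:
Z(g, f) = 4 - g
r(n) = -2 (r(n) = 4 - 1*6 = 4 - 6 = -2)
((87 + (26 - 1*(-12)))*(-199))*r(-3) = ((87 + (26 - 1*(-12)))*(-199))*(-2) = ((87 + (26 + 12))*(-199))*(-2) = ((87 + 38)*(-199))*(-2) = (125*(-199))*(-2) = -24875*(-2) = 49750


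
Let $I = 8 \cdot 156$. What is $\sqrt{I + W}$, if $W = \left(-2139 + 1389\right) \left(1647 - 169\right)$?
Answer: $6 i \sqrt{30757} \approx 1052.3 i$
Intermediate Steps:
$I = 1248$
$W = -1108500$ ($W = - 750 \left(1647 - 169\right) = \left(-750\right) 1478 = -1108500$)
$\sqrt{I + W} = \sqrt{1248 - 1108500} = \sqrt{-1107252} = 6 i \sqrt{30757}$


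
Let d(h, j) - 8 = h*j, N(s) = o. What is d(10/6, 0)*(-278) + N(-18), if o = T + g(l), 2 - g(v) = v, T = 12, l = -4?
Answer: -2206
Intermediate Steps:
g(v) = 2 - v
o = 18 (o = 12 + (2 - 1*(-4)) = 12 + (2 + 4) = 12 + 6 = 18)
N(s) = 18
d(h, j) = 8 + h*j
d(10/6, 0)*(-278) + N(-18) = (8 + (10/6)*0)*(-278) + 18 = (8 + (10*(⅙))*0)*(-278) + 18 = (8 + (5/3)*0)*(-278) + 18 = (8 + 0)*(-278) + 18 = 8*(-278) + 18 = -2224 + 18 = -2206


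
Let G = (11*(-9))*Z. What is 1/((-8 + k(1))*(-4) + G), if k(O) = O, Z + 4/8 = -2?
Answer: 2/551 ≈ 0.0036298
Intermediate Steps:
Z = -5/2 (Z = -1/2 - 2 = -5/2 ≈ -2.5000)
G = 495/2 (G = (11*(-9))*(-5/2) = -99*(-5/2) = 495/2 ≈ 247.50)
1/((-8 + k(1))*(-4) + G) = 1/((-8 + 1)*(-4) + 495/2) = 1/(-7*(-4) + 495/2) = 1/(28 + 495/2) = 1/(551/2) = 2/551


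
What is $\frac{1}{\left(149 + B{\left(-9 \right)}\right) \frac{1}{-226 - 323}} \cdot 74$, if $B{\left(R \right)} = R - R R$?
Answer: $- \frac{40626}{59} \approx -688.58$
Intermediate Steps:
$B{\left(R \right)} = R - R^{2}$
$\frac{1}{\left(149 + B{\left(-9 \right)}\right) \frac{1}{-226 - 323}} \cdot 74 = \frac{1}{\left(149 - 9 \left(1 - -9\right)\right) \frac{1}{-226 - 323}} \cdot 74 = \frac{1}{\left(149 - 9 \left(1 + 9\right)\right) \frac{1}{-549}} \cdot 74 = \frac{1}{\left(149 - 90\right) \left(- \frac{1}{549}\right)} 74 = \frac{1}{59 \left(- \frac{1}{549}\right)} 74 = \frac{1}{- \frac{59}{549}} \cdot 74 = \left(- \frac{549}{59}\right) 74 = - \frac{40626}{59}$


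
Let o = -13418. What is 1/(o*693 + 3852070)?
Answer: -1/5446604 ≈ -1.8360e-7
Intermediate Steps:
1/(o*693 + 3852070) = 1/(-13418*693 + 3852070) = 1/(-9298674 + 3852070) = 1/(-5446604) = -1/5446604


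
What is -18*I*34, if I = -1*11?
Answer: 6732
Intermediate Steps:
I = -11
-18*I*34 = -18*(-11)*34 = 198*34 = 6732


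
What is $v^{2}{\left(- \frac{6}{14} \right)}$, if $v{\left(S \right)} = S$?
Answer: $\frac{9}{49} \approx 0.18367$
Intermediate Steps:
$v^{2}{\left(- \frac{6}{14} \right)} = \left(- \frac{6}{14}\right)^{2} = \left(\left(-6\right) \frac{1}{14}\right)^{2} = \left(- \frac{3}{7}\right)^{2} = \frac{9}{49}$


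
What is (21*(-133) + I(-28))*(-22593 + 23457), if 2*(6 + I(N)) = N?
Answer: -2430432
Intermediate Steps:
I(N) = -6 + N/2
(21*(-133) + I(-28))*(-22593 + 23457) = (21*(-133) + (-6 + (½)*(-28)))*(-22593 + 23457) = (-2793 + (-6 - 14))*864 = (-2793 - 20)*864 = -2813*864 = -2430432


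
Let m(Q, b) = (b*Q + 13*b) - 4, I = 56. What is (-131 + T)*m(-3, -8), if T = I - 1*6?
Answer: 6804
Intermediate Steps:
m(Q, b) = -4 + 13*b + Q*b (m(Q, b) = (Q*b + 13*b) - 4 = (13*b + Q*b) - 4 = -4 + 13*b + Q*b)
T = 50 (T = 56 - 1*6 = 56 - 6 = 50)
(-131 + T)*m(-3, -8) = (-131 + 50)*(-4 + 13*(-8) - 3*(-8)) = -81*(-4 - 104 + 24) = -81*(-84) = 6804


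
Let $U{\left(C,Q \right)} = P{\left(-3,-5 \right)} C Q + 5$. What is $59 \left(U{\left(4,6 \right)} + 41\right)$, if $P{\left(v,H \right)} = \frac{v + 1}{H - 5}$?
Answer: $\frac{14986}{5} \approx 2997.2$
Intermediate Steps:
$P{\left(v,H \right)} = \frac{1 + v}{-5 + H}$
$U{\left(C,Q \right)} = 5 + \frac{C Q}{5}$ ($U{\left(C,Q \right)} = \frac{1 - 3}{-5 - 5} C Q + 5 = \frac{1}{-10} \left(-2\right) C Q + 5 = \left(- \frac{1}{10}\right) \left(-2\right) C Q + 5 = \frac{C}{5} Q + 5 = \frac{C Q}{5} + 5 = 5 + \frac{C Q}{5}$)
$59 \left(U{\left(4,6 \right)} + 41\right) = 59 \left(\left(5 + \frac{1}{5} \cdot 4 \cdot 6\right) + 41\right) = 59 \left(\left(5 + \frac{24}{5}\right) + 41\right) = 59 \left(\frac{49}{5} + 41\right) = 59 \cdot \frac{254}{5} = \frac{14986}{5}$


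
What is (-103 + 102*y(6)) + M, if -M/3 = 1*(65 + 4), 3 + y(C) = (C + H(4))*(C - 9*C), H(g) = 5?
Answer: -54472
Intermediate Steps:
y(C) = -3 - 8*C*(5 + C) (y(C) = -3 + (C + 5)*(C - 9*C) = -3 + (5 + C)*(-8*C) = -3 - 8*C*(5 + C))
M = -207 (M = -3*(65 + 4) = -3*69 = -207)
(-103 + 102*y(6)) + M = (-103 + 102*(-3 - 40*6 - 8*6²)) - 207 = (-103 + 102*(-3 - 240 - 8*36)) - 207 = (-103 + 102*(-3 - 240 - 288)) - 207 = (-103 + 102*(-531)) - 207 = (-103 - 54162) - 207 = -54265 - 207 = -54472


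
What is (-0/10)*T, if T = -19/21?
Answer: 0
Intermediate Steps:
T = -19/21 (T = -19*1/21 = -19/21 ≈ -0.90476)
(-0/10)*T = -0/10*(-19/21) = -12*0*(-19/21) = 0*(-19/21) = 0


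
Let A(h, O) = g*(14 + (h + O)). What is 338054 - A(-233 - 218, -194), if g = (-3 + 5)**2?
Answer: 340578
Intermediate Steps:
g = 4 (g = 2**2 = 4)
A(h, O) = 56 + 4*O + 4*h (A(h, O) = 4*(14 + (h + O)) = 4*(14 + (O + h)) = 4*(14 + O + h) = 56 + 4*O + 4*h)
338054 - A(-233 - 218, -194) = 338054 - (56 + 4*(-194) + 4*(-233 - 218)) = 338054 - (56 - 776 + 4*(-451)) = 338054 - (56 - 776 - 1804) = 338054 - 1*(-2524) = 338054 + 2524 = 340578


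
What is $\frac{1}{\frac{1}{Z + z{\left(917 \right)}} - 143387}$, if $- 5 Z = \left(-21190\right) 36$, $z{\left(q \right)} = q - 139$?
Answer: $- \frac{153346}{21987822901} \approx -6.9741 \cdot 10^{-6}$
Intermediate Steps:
$z{\left(q \right)} = -139 + q$
$Z = 152568$ ($Z = - \frac{\left(-21190\right) 36}{5} = \left(- \frac{1}{5}\right) \left(-762840\right) = 152568$)
$\frac{1}{\frac{1}{Z + z{\left(917 \right)}} - 143387} = \frac{1}{\frac{1}{152568 + \left(-139 + 917\right)} - 143387} = \frac{1}{\frac{1}{152568 + 778} - 143387} = \frac{1}{\frac{1}{153346} - 143387} = \frac{1}{- \frac{21987822901}{153346}} = - \frac{153346}{21987822901}$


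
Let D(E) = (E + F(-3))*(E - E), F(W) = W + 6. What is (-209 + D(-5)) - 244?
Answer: -453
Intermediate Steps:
F(W) = 6 + W
D(E) = 0 (D(E) = (E + (6 - 3))*(E - E) = (E + 3)*0 = (3 + E)*0 = 0)
(-209 + D(-5)) - 244 = (-209 + 0) - 244 = -209 - 244 = -453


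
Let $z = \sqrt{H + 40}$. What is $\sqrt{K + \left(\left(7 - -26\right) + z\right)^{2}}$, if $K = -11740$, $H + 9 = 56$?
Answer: $\sqrt{-11740 + \left(33 + \sqrt{87}\right)^{2}} \approx 99.742 i$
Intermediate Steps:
$H = 47$ ($H = -9 + 56 = 47$)
$z = \sqrt{87}$ ($z = \sqrt{47 + 40} = \sqrt{87} \approx 9.3274$)
$\sqrt{K + \left(\left(7 - -26\right) + z\right)^{2}} = \sqrt{-11740 + \left(\left(7 - -26\right) + \sqrt{87}\right)^{2}} = \sqrt{-11740 + \left(\left(7 + 26\right) + \sqrt{87}\right)^{2}} = \sqrt{-11740 + \left(33 + \sqrt{87}\right)^{2}}$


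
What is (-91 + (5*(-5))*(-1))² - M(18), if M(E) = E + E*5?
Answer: 4248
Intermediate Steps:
M(E) = 6*E (M(E) = E + 5*E = 6*E)
(-91 + (5*(-5))*(-1))² - M(18) = (-91 + (5*(-5))*(-1))² - 6*18 = (-91 - 25*(-1))² - 1*108 = (-91 + 25)² - 108 = (-66)² - 108 = 4356 - 108 = 4248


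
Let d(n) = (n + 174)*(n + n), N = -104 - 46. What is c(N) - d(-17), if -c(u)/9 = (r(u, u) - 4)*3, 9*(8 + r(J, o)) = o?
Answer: 6112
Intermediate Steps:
r(J, o) = -8 + o/9
N = -150
d(n) = 2*n*(174 + n) (d(n) = (174 + n)*(2*n) = 2*n*(174 + n))
c(u) = 324 - 3*u (c(u) = -9*((-8 + u/9) - 4)*3 = -9*(-12 + u/9)*3 = -9*(-36 + u/3) = 324 - 3*u)
c(N) - d(-17) = (324 - 3*(-150)) - 2*(-17)*(174 - 17) = (324 + 450) - 2*(-17)*157 = 774 - 1*(-5338) = 774 + 5338 = 6112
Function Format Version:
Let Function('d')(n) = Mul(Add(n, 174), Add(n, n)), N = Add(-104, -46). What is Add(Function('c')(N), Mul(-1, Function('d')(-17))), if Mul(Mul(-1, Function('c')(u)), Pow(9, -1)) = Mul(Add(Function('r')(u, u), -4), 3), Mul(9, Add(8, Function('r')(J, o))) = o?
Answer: 6112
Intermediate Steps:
Function('r')(J, o) = Add(-8, Mul(Rational(1, 9), o))
N = -150
Function('d')(n) = Mul(2, n, Add(174, n)) (Function('d')(n) = Mul(Add(174, n), Mul(2, n)) = Mul(2, n, Add(174, n)))
Function('c')(u) = Add(324, Mul(-3, u)) (Function('c')(u) = Mul(-9, Mul(Add(Add(-8, Mul(Rational(1, 9), u)), -4), 3)) = Mul(-9, Mul(Add(-12, Mul(Rational(1, 9), u)), 3)) = Mul(-9, Add(-36, Mul(Rational(1, 3), u))) = Add(324, Mul(-3, u)))
Add(Function('c')(N), Mul(-1, Function('d')(-17))) = Add(Add(324, Mul(-3, -150)), Mul(-1, Mul(2, -17, Add(174, -17)))) = Add(Add(324, 450), Mul(-1, Mul(2, -17, 157))) = Add(774, Mul(-1, -5338)) = Add(774, 5338) = 6112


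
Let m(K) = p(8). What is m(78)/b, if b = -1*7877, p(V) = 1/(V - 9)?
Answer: 1/7877 ≈ 0.00012695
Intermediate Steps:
p(V) = 1/(-9 + V)
m(K) = -1 (m(K) = 1/(-9 + 8) = 1/(-1) = -1)
b = -7877
m(78)/b = -1/(-7877) = -1*(-1/7877) = 1/7877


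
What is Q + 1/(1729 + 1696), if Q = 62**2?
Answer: 13165701/3425 ≈ 3844.0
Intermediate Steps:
Q = 3844
Q + 1/(1729 + 1696) = 3844 + 1/(1729 + 1696) = 3844 + 1/3425 = 13165701/3425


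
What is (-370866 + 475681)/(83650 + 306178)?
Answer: 104815/389828 ≈ 0.26888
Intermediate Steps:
(-370866 + 475681)/(83650 + 306178) = 104815/389828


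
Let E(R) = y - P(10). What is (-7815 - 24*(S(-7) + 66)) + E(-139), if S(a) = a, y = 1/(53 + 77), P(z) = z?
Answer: -1201329/130 ≈ -9241.0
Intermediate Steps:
y = 1/130 ≈ 0.0076923
E(R) = -1299/130 (E(R) = 1/130 - 1*10 = 1/130 - 10 = -1299/130)
(-7815 - 24*(S(-7) + 66)) + E(-139) = (-7815 - 24*(-7 + 66)) - 1299/130 = (-7815 - 24*59) - 1299/130 = (-7815 - 1416) - 1299/130 = -9231 - 1299/130 = -1201329/130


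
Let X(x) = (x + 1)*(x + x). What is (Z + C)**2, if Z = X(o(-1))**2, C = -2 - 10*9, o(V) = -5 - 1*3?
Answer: 155052304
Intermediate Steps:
o(V) = -8 (o(V) = -5 - 3 = -8)
C = -92 (C = -2 - 90 = -92)
X(x) = 2*x*(1 + x) (X(x) = (1 + x)*(2*x) = 2*x*(1 + x))
Z = 12544 (Z = (2*(-8)*(1 - 8))**2 = (2*(-8)*(-7))**2 = 112**2 = 12544)
(Z + C)**2 = (12544 - 92)**2 = 12452**2 = 155052304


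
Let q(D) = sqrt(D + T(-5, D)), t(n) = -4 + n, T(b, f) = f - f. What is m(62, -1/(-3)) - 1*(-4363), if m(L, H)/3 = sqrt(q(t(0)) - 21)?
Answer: 4363 + 3*sqrt(-21 + 2*I) ≈ 4363.7 + 13.763*I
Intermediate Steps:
T(b, f) = 0
q(D) = sqrt(D) (q(D) = sqrt(D + 0) = sqrt(D))
m(L, H) = 3*sqrt(-21 + 2*I) (m(L, H) = 3*sqrt(sqrt(-4 + 0) - 21) = 3*sqrt(sqrt(-4) - 21) = 3*sqrt(2*I - 21) = 3*sqrt(-21 + 2*I))
m(62, -1/(-3)) - 1*(-4363) = 3*sqrt(-21 + 2*I) - 1*(-4363) = 3*sqrt(-21 + 2*I) + 4363 = 4363 + 3*sqrt(-21 + 2*I)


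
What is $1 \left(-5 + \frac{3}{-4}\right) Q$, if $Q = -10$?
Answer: $\frac{115}{2} \approx 57.5$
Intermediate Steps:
$1 \left(-5 + \frac{3}{-4}\right) Q = 1 \left(-5 + \frac{3}{-4}\right) \left(-10\right) = 1 \left(-5 + 3 \left(- \frac{1}{4}\right)\right) \left(-10\right) = 1 \left(-5 - \frac{3}{4}\right) \left(-10\right) = 1 \left(- \frac{23}{4}\right) \left(-10\right) = \left(- \frac{23}{4}\right) \left(-10\right) = \frac{115}{2}$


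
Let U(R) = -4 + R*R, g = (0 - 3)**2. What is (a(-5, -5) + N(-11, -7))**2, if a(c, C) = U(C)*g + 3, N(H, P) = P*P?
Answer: 58081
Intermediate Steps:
g = 9 (g = (-3)**2 = 9)
N(H, P) = P**2
U(R) = -4 + R**2
a(c, C) = -33 + 9*C**2 (a(c, C) = (-4 + C**2)*9 + 3 = (-36 + 9*C**2) + 3 = -33 + 9*C**2)
(a(-5, -5) + N(-11, -7))**2 = ((-33 + 9*(-5)**2) + (-7)**2)**2 = ((-33 + 9*25) + 49)**2 = ((-33 + 225) + 49)**2 = (192 + 49)**2 = 241**2 = 58081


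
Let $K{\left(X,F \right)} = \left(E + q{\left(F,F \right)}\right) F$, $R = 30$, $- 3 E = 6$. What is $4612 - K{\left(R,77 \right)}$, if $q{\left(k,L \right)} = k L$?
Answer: $-451767$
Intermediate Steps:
$q{\left(k,L \right)} = L k$
$E = -2$ ($E = \left(- \frac{1}{3}\right) 6 = -2$)
$K{\left(X,F \right)} = F \left(-2 + F^{2}\right)$ ($K{\left(X,F \right)} = \left(-2 + F F\right) F = \left(-2 + F^{2}\right) F = F \left(-2 + F^{2}\right)$)
$4612 - K{\left(R,77 \right)} = 4612 - 77 \left(-2 + 77^{2}\right) = 4612 - 77 \left(-2 + 5929\right) = 4612 - 77 \cdot 5927 = 4612 - 456379 = -451767$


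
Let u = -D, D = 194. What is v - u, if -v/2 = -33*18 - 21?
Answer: 1424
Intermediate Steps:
u = -194 (u = -1*194 = -194)
v = 1230 (v = -2*(-33*18 - 21) = -2*(-594 - 21) = -2*(-615) = 1230)
v - u = 1230 - 1*(-194) = 1230 + 194 = 1424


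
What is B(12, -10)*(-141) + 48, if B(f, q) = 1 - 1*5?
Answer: 612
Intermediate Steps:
B(f, q) = -4 (B(f, q) = 1 - 5 = -4)
B(12, -10)*(-141) + 48 = -4*(-141) + 48 = 564 + 48 = 612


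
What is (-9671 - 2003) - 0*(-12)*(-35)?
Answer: -11674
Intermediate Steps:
(-9671 - 2003) - 0*(-12)*(-35) = -11674 - 0*(-35) = -11674 - 1*0 = -11674 + 0 = -11674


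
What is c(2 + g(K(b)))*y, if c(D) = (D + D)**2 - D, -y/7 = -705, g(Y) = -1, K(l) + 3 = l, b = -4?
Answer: 14805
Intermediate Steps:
K(l) = -3 + l
y = 4935 (y = -7*(-705) = 4935)
c(D) = -D + 4*D**2 (c(D) = (2*D)**2 - D = 4*D**2 - D = -D + 4*D**2)
c(2 + g(K(b)))*y = ((2 - 1)*(-1 + 4*(2 - 1)))*4935 = (1*(-1 + 4*1))*4935 = (1*(-1 + 4))*4935 = (1*3)*4935 = 3*4935 = 14805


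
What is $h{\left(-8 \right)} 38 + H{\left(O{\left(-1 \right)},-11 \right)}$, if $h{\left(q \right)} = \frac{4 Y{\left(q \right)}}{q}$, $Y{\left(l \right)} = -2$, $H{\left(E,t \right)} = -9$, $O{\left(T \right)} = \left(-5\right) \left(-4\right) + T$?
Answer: $29$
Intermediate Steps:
$O{\left(T \right)} = 20 + T$
$h{\left(q \right)} = - \frac{8}{q}$ ($h{\left(q \right)} = \frac{4 \left(-2\right)}{q} = - \frac{8}{q}$)
$h{\left(-8 \right)} 38 + H{\left(O{\left(-1 \right)},-11 \right)} = - \frac{8}{-8} \cdot 38 - 9 = \left(-8\right) \left(- \frac{1}{8}\right) 38 - 9 = 1 \cdot 38 - 9 = 38 - 9 = 29$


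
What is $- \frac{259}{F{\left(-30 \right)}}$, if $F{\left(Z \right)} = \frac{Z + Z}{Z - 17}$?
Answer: $- \frac{12173}{60} \approx -202.88$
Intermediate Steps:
$F{\left(Z \right)} = \frac{2 Z}{-17 + Z}$
$- \frac{259}{F{\left(-30 \right)}} = - \frac{259}{2 \left(-30\right) \frac{1}{-17 - 30}} = - \frac{259}{2 \left(-30\right) \frac{1}{-47}} = - \frac{259}{2 \left(-30\right) \left(- \frac{1}{47}\right)} = - \frac{259}{\frac{60}{47}} = \left(-259\right) \frac{47}{60} = - \frac{12173}{60}$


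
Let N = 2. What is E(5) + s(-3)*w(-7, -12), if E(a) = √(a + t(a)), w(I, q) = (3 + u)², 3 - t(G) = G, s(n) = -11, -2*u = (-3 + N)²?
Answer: -275/4 + √3 ≈ -67.018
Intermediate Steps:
u = -½ (u = -(-3 + 2)²/2 = -½*(-1)² = -½*1 = -½ ≈ -0.50000)
t(G) = 3 - G
w(I, q) = 25/4 (w(I, q) = (3 - ½)² = (5/2)² = 25/4)
E(a) = √3 (E(a) = √(a + (3 - a)) = √3)
E(5) + s(-3)*w(-7, -12) = √3 - 11*25/4 = √3 - 275/4 = -275/4 + √3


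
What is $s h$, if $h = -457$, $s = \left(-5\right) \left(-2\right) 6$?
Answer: $-27420$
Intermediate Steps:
$s = 60$ ($s = 10 \cdot 6 = 60$)
$s h = 60 \left(-457\right) = -27420$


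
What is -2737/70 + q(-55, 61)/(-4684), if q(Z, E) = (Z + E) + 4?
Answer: -228943/5855 ≈ -39.102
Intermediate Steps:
q(Z, E) = 4 + E + Z (q(Z, E) = (E + Z) + 4 = 4 + E + Z)
-2737/70 + q(-55, 61)/(-4684) = -2737/70 + (4 + 61 - 55)/(-4684) = -2737*1/70 + 10*(-1/4684) = -391/10 - 5/2342 = -228943/5855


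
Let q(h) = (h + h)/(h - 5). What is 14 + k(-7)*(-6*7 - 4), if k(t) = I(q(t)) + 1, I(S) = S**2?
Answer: -1703/18 ≈ -94.611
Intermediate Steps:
q(h) = 2*h/(-5 + h) (q(h) = (2*h)/(-5 + h) = 2*h/(-5 + h))
k(t) = 1 + 4*t**2/(-5 + t)**2 (k(t) = (2*t/(-5 + t))**2 + 1 = 4*t**2/(-5 + t)**2 + 1 = 1 + 4*t**2/(-5 + t)**2)
14 + k(-7)*(-6*7 - 4) = 14 + (1 + 4*(-7)**2/(-5 - 7)**2)*(-6*7 - 4) = 14 + (1 + 4*49/(-12)**2)*(-42 - 4) = 14 + (1 + 4*49*(1/144))*(-46) = 14 + (1 + 49/36)*(-46) = 14 + (85/36)*(-46) = 14 - 1955/18 = -1703/18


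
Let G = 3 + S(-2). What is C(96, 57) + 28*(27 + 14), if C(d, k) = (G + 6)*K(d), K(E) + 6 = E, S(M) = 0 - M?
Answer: 2138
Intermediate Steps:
S(M) = -M
K(E) = -6 + E
G = 5 (G = 3 - 1*(-2) = 3 + 2 = 5)
C(d, k) = -66 + 11*d (C(d, k) = (5 + 6)*(-6 + d) = 11*(-6 + d) = -66 + 11*d)
C(96, 57) + 28*(27 + 14) = (-66 + 11*96) + 28*(27 + 14) = (-66 + 1056) + 28*41 = 990 + 1148 = 2138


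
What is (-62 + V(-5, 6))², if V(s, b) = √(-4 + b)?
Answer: (62 - √2)² ≈ 3670.6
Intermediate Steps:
(-62 + V(-5, 6))² = (-62 + √(-4 + 6))² = (-62 + √2)²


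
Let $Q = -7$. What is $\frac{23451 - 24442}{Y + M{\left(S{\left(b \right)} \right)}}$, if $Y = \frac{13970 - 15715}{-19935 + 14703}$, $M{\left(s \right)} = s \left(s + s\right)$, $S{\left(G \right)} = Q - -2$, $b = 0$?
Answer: $- \frac{5184912}{263345} \approx -19.689$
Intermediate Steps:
$S{\left(G \right)} = -5$ ($S{\left(G \right)} = -7 - -2 = -7 + 2 = -5$)
$M{\left(s \right)} = 2 s^{2}$ ($M{\left(s \right)} = s 2 s = 2 s^{2}$)
$Y = \frac{1745}{5232}$ ($Y = - \frac{1745}{-5232} = \left(-1745\right) \left(- \frac{1}{5232}\right) = \frac{1745}{5232} \approx 0.33352$)
$\frac{23451 - 24442}{Y + M{\left(S{\left(b \right)} \right)}} = \frac{23451 - 24442}{\frac{1745}{5232} + 2 \left(-5\right)^{2}} = - \frac{991}{\frac{1745}{5232} + 2 \cdot 25} = - \frac{991}{\frac{1745}{5232} + 50} = - \frac{991}{\frac{263345}{5232}} = \left(-991\right) \frac{5232}{263345} = - \frac{5184912}{263345}$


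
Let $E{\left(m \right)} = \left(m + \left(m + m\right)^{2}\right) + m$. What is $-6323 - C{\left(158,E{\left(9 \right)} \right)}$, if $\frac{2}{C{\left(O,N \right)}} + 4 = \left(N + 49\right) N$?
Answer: $- \frac{422749458}{66859} \approx -6323.0$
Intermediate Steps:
$E{\left(m \right)} = 2 m + 4 m^{2}$ ($E{\left(m \right)} = \left(m + \left(2 m\right)^{2}\right) + m = \left(m + 4 m^{2}\right) + m = 2 m + 4 m^{2}$)
$C{\left(O,N \right)} = \frac{2}{-4 + N \left(49 + N\right)}$ ($C{\left(O,N \right)} = \frac{2}{-4 + \left(N + 49\right) N} = \frac{2}{-4 + \left(49 + N\right) N} = \frac{2}{-4 + N \left(49 + N\right)}$)
$-6323 - C{\left(158,E{\left(9 \right)} \right)} = -6323 - \frac{2}{-4 + \left(2 \cdot 9 \left(1 + 2 \cdot 9\right)\right)^{2} + 49 \cdot 2 \cdot 9 \left(1 + 2 \cdot 9\right)} = -6323 - \frac{2}{-4 + \left(2 \cdot 9 \left(1 + 18\right)\right)^{2} + 49 \cdot 2 \cdot 9 \left(1 + 18\right)} = -6323 - \frac{2}{-4 + \left(2 \cdot 9 \cdot 19\right)^{2} + 49 \cdot 2 \cdot 9 \cdot 19} = -6323 - \frac{2}{-4 + 342^{2} + 49 \cdot 342} = -6323 - \frac{2}{-4 + 116964 + 16758} = -6323 - \frac{2}{133718} = -6323 - 2 \cdot \frac{1}{133718} = -6323 - \frac{1}{66859} = - \frac{422749458}{66859}$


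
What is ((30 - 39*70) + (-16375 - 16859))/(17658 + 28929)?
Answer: -226/293 ≈ -0.77133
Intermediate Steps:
((30 - 39*70) + (-16375 - 16859))/(17658 + 28929) = ((30 - 2730) - 33234)/46587 = (-2700 - 33234)*(1/46587) = -35934*1/46587 = -226/293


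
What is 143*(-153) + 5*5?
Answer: -21854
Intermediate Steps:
143*(-153) + 5*5 = -21879 + 25 = -21854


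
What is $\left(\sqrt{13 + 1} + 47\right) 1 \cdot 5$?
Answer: $235 + 5 \sqrt{14} \approx 253.71$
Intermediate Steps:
$\left(\sqrt{13 + 1} + 47\right) 1 \cdot 5 = \left(\sqrt{14} + 47\right) 5 = \left(47 + \sqrt{14}\right) 5 = 235 + 5 \sqrt{14}$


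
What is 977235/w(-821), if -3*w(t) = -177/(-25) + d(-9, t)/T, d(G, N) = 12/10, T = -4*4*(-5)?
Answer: -195447000/473 ≈ -4.1321e+5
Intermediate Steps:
T = 80 (T = -16*(-5) = 80)
d(G, N) = 6/5 (d(G, N) = 12*(⅒) = 6/5)
w(t) = -473/200 (w(t) = -(-177/(-25) + (6/5)/80)/3 = -(-177*(-1/25) + (6/5)*(1/80))/3 = -(177/25 + 3/200)/3 = -⅓*1419/200 = -473/200)
977235/w(-821) = 977235/(-473/200) = 977235*(-200/473) = -195447000/473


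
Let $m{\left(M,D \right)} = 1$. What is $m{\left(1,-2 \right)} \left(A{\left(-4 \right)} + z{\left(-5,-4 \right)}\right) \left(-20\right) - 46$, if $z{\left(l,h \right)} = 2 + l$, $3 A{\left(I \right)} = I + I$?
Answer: $\frac{202}{3} \approx 67.333$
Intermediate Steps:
$A{\left(I \right)} = \frac{2 I}{3}$ ($A{\left(I \right)} = \frac{I + I}{3} = \frac{2 I}{3}$)
$m{\left(1,-2 \right)} \left(A{\left(-4 \right)} + z{\left(-5,-4 \right)}\right) \left(-20\right) - 46 = 1 \left(\frac{2}{3} \left(-4\right) + \left(2 - 5\right)\right) \left(-20\right) - 46 = 1 \left(- \frac{8}{3} - 3\right) \left(-20\right) - 46 = 1 \left(\left(- \frac{17}{3}\right) \left(-20\right)\right) - 46 = 1 \cdot \frac{340}{3} - 46 = \frac{340}{3} - 46 = \frac{202}{3}$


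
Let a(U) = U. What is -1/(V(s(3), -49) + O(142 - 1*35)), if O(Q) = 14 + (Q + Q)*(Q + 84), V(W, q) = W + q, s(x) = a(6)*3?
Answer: -1/40857 ≈ -2.4476e-5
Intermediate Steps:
s(x) = 18 (s(x) = 6*3 = 18)
O(Q) = 14 + 2*Q*(84 + Q) (O(Q) = 14 + (2*Q)*(84 + Q) = 14 + 2*Q*(84 + Q))
-1/(V(s(3), -49) + O(142 - 1*35)) = -1/((18 - 49) + (14 + 2*(142 - 1*35)**2 + 168*(142 - 1*35))) = -1/(-31 + (14 + 2*(142 - 35)**2 + 168*(142 - 35))) = -1/(-31 + (14 + 2*107**2 + 168*107)) = -1/(-31 + (14 + 2*11449 + 17976)) = -1/(-31 + (14 + 22898 + 17976)) = -1/(-31 + 40888) = -1/40857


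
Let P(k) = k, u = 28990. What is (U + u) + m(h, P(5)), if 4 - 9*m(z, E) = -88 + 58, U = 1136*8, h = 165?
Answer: 342736/9 ≈ 38082.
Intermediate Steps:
U = 9088
m(z, E) = 34/9 (m(z, E) = 4/9 - (-88 + 58)/9 = 4/9 - 1/9*(-30) = 4/9 + 10/3 = 34/9)
(U + u) + m(h, P(5)) = (9088 + 28990) + 34/9 = 38078 + 34/9 = 342736/9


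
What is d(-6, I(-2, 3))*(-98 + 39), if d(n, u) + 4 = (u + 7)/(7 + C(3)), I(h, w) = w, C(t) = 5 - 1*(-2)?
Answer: 1357/7 ≈ 193.86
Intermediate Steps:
C(t) = 7 (C(t) = 5 + 2 = 7)
d(n, u) = -7/2 + u/14 (d(n, u) = -4 + (u + 7)/(7 + 7) = -4 + (7 + u)/14 = -4 + (7 + u)*(1/14) = -4 + (1/2 + u/14) = -7/2 + u/14)
d(-6, I(-2, 3))*(-98 + 39) = (-7/2 + (1/14)*3)*(-98 + 39) = (-7/2 + 3/14)*(-59) = -23/7*(-59) = 1357/7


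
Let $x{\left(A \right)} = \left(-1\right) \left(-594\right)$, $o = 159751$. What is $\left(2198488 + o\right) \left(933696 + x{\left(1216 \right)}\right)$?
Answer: $2203279115310$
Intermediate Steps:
$x{\left(A \right)} = 594$
$\left(2198488 + o\right) \left(933696 + x{\left(1216 \right)}\right) = \left(2198488 + 159751\right) \left(933696 + 594\right) = 2358239 \cdot 934290 = 2203279115310$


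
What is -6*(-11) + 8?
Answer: 74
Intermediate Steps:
-6*(-11) + 8 = 66 + 8 = 74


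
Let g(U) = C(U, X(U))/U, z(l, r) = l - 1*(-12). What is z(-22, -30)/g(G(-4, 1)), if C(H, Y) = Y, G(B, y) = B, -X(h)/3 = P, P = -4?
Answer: 10/3 ≈ 3.3333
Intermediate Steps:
X(h) = 12 (X(h) = -3*(-4) = 12)
z(l, r) = 12 + l (z(l, r) = l + 12 = 12 + l)
g(U) = 12/U
z(-22, -30)/g(G(-4, 1)) = (12 - 22)/((12/(-4))) = -10/(12*(-¼)) = -10/(-3) = -10*(-⅓) = 10/3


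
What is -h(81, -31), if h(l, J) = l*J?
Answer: 2511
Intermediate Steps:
h(l, J) = J*l
-h(81, -31) = -(-31)*81 = -1*(-2511) = 2511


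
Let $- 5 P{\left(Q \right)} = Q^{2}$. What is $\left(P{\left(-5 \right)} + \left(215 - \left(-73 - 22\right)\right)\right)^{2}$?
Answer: $93025$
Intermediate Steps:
$P{\left(Q \right)} = - \frac{Q^{2}}{5}$
$\left(P{\left(-5 \right)} + \left(215 - \left(-73 - 22\right)\right)\right)^{2} = \left(- \frac{\left(-5\right)^{2}}{5} + \left(215 - \left(-73 - 22\right)\right)\right)^{2} = \left(\left(- \frac{1}{5}\right) 25 + \left(215 - -95\right)\right)^{2} = \left(-5 + \left(215 + 95\right)\right)^{2} = \left(-5 + 310\right)^{2} = 305^{2} = 93025$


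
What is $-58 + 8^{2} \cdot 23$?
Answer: $1414$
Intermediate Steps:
$-58 + 8^{2} \cdot 23 = -58 + 64 \cdot 23 = -58 + 1472 = 1414$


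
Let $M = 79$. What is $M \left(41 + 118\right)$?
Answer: $12561$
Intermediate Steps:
$M \left(41 + 118\right) = 79 \left(41 + 118\right) = 79 \cdot 159 = 12561$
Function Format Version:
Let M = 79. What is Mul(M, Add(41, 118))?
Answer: 12561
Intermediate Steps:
Mul(M, Add(41, 118)) = Mul(79, Add(41, 118)) = Mul(79, 159) = 12561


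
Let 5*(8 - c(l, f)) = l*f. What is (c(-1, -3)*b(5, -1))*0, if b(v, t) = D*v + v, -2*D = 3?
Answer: 0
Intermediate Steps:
c(l, f) = 8 - f*l/5 (c(l, f) = 8 - l*f/5 = 8 - f*l/5)
D = -3/2 (D = -½*3 = -3/2 ≈ -1.5000)
b(v, t) = -v/2 (b(v, t) = -3*v/2 + v = -v/2)
(c(-1, -3)*b(5, -1))*0 = ((8 - ⅕*(-3)*(-1))*(-½*5))*0 = ((8 - ⅗)*(-5/2))*0 = ((37/5)*(-5/2))*0 = -37/2*0 = 0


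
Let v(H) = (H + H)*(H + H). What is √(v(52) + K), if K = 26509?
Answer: 5*√1493 ≈ 193.20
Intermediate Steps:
v(H) = 4*H² (v(H) = (2*H)*(2*H) = 4*H²)
√(v(52) + K) = √(4*52² + 26509) = √(4*2704 + 26509) = √(10816 + 26509) = √37325 = 5*√1493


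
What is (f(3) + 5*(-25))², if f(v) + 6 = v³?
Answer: 10816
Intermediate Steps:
f(v) = -6 + v³
(f(3) + 5*(-25))² = ((-6 + 3³) + 5*(-25))² = ((-6 + 27) - 125)² = (21 - 125)² = (-104)² = 10816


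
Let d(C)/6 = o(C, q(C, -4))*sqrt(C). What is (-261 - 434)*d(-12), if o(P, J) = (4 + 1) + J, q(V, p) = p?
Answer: -8340*I*sqrt(3) ≈ -14445.0*I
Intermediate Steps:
o(P, J) = 5 + J
d(C) = 6*sqrt(C) (d(C) = 6*((5 - 4)*sqrt(C)) = 6*(1*sqrt(C)) = 6*sqrt(C))
(-261 - 434)*d(-12) = (-261 - 434)*(6*sqrt(-12)) = -4170*2*I*sqrt(3) = -8340*I*sqrt(3)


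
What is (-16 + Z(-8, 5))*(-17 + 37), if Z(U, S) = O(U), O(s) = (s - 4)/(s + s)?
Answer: -305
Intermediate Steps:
O(s) = (-4 + s)/(2*s) (O(s) = (-4 + s)/((2*s)) = (-4 + s)*(1/(2*s)) = (-4 + s)/(2*s))
Z(U, S) = (-4 + U)/(2*U)
(-16 + Z(-8, 5))*(-17 + 37) = (-16 + (½)*(-4 - 8)/(-8))*(-17 + 37) = (-16 + (½)*(-⅛)*(-12))*20 = (-16 + ¾)*20 = -61/4*20 = -305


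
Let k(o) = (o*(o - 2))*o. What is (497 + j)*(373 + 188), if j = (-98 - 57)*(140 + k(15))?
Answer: -266238258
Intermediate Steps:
k(o) = o²*(-2 + o) (k(o) = (o*(-2 + o))*o = o²*(-2 + o))
j = -475075 (j = (-98 - 57)*(140 + 15²*(-2 + 15)) = -155*(140 + 225*13) = -155*(140 + 2925) = -155*3065 = -475075)
(497 + j)*(373 + 188) = (497 - 475075)*(373 + 188) = -474578*561 = -266238258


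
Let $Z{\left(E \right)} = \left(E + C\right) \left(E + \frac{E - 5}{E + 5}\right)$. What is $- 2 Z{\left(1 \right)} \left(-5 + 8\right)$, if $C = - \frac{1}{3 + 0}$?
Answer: $- \frac{4}{3} \approx -1.3333$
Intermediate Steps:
$C = - \frac{1}{3} \approx -0.33333$
$Z{\left(E \right)} = \left(- \frac{1}{3} + E\right) \left(E + \frac{-5 + E}{5 + E}\right)$ ($Z{\left(E \right)} = \left(E - \frac{1}{3}\right) \left(E + \frac{E - 5}{E + 5}\right) = \left(- \frac{1}{3} + E\right) \left(E + \frac{-5 + E}{5 + E}\right)$)
$- 2 Z{\left(1 \right)} \left(-5 + 8\right) = - 2 \frac{5 - 21 + 3 \cdot 1^{3} + 17 \cdot 1^{2}}{3 \left(5 + 1\right)} \left(-5 + 8\right) = - 2 \frac{5 - 21 + 3 \cdot 1 + 17 \cdot 1}{3 \cdot 6} \cdot 3 = - 2 \cdot \frac{1}{3} \cdot \frac{1}{6} \left(5 - 21 + 3 + 17\right) 3 = - 2 \cdot \frac{1}{3} \cdot \frac{1}{6} \cdot 4 \cdot 3 = \left(-2\right) \frac{2}{9} \cdot 3 = \left(- \frac{4}{9}\right) 3 = - \frac{4}{3}$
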